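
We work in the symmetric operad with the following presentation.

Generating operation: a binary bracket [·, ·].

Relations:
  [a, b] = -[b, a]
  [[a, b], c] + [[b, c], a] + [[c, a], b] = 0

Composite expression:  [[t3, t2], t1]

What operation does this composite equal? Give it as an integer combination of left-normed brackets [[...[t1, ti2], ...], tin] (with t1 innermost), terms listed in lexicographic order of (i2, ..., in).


[[t1, t2], t3] - [[t1, t3], t2]

Expand each bracket as ab - ba; the t1-initial words give the coefficients.
Composite bracket: [[t3, t2], t1]
Applying ab - ba throughout gives 4 signed words (2^2 = 4).
The t1-initial words carry the normal form:
  word t1t2t3 has sign +1, contributing +[[t1, t2], t3]
  word t1t3t2 has sign -1, contributing -[[t1, t3], t2]


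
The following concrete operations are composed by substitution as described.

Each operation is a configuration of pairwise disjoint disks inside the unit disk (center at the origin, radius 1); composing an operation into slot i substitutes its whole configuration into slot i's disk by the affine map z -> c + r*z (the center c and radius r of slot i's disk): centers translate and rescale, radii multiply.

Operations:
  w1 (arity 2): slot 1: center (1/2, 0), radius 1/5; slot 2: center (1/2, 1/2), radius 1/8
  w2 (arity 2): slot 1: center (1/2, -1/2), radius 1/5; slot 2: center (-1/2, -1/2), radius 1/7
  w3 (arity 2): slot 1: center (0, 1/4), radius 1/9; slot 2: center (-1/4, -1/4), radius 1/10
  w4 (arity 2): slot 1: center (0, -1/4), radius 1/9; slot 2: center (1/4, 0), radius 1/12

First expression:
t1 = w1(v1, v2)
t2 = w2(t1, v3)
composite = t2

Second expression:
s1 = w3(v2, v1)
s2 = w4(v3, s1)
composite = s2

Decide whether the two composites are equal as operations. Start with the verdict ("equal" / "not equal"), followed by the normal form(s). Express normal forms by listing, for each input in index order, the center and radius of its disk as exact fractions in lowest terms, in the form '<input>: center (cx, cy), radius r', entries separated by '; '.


not equal; the first gives v1: center (3/5, -1/2), radius 1/25; v2: center (3/5, -2/5), radius 1/40; v3: center (-1/2, -1/2), radius 1/7 and the second v1: center (11/48, -1/48), radius 1/120; v2: center (1/4, 1/48), radius 1/108; v3: center (0, -1/4), radius 1/9


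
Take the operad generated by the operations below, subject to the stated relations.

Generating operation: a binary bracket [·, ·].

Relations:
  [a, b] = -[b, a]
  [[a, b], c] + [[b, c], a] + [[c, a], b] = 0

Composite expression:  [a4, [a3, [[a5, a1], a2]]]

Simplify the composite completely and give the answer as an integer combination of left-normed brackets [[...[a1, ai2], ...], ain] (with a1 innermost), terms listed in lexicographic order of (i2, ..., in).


-[[[[a1, a5], a2], a3], a4]

In the tensor algebra, words opening a1 carry the a1-anchored form.
Composite bracket: [a4, [a3, [[a5, a1], a2]]]
Expanding via [a, b] = ab - ba: 16 signed words (2^4 = 16).
Keep just the words that open with a1:
  a1a5a2a3a4 (sign -1) contributes -[[[[a1, a5], a2], a3], a4]


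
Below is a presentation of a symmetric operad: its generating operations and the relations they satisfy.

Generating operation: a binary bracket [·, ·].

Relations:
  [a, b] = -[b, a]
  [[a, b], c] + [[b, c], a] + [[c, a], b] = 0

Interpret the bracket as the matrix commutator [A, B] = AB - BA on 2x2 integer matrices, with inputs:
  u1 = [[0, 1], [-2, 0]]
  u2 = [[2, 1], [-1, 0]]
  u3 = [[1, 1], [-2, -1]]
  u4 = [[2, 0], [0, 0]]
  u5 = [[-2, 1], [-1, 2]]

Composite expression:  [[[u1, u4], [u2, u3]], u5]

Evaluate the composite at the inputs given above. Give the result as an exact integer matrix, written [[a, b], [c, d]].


[u1, u4] = [[0, -2], [-4, 0]]
[u2, u3] = [[-1, 0], [2, 1]]
[[u1, u4], [u2, u3]] = [[-4, -4], [8, 4]]
[[[u1, u4], [u2, u3]], u5] = [[-4, -24], [-40, 4]]

[[-4, -24], [-40, 4]]


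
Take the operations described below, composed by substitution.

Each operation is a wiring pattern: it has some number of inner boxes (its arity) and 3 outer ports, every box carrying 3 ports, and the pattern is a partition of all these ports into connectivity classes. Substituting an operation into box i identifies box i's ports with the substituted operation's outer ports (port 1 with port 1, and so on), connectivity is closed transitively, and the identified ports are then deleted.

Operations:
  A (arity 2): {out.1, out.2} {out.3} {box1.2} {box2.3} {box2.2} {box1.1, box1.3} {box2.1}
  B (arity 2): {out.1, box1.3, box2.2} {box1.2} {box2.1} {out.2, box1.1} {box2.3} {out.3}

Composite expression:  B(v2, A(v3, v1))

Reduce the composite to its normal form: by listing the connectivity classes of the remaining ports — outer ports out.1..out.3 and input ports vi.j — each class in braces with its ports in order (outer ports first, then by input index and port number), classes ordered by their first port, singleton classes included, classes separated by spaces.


Connectivity passes through glued B-boundaries; trace each wire chain.
composing A on (v3, v1), with out.j its own outer ports: {out.1, out.2} {out.3} {v1.1} {v1.2} {v1.3} {v3.1, v3.3} {v3.2}
composing B on (v2, v3, v1), with out.j its own outer ports: {out.1, v2.3} {out.2, v2.1} {out.3} {v1.1} {v1.2} {v1.3} {v2.2} {v3.1, v3.3} {v3.2}

{out.1, v2.3} {out.2, v2.1} {out.3} {v1.1} {v1.2} {v1.3} {v2.2} {v3.1, v3.3} {v3.2}


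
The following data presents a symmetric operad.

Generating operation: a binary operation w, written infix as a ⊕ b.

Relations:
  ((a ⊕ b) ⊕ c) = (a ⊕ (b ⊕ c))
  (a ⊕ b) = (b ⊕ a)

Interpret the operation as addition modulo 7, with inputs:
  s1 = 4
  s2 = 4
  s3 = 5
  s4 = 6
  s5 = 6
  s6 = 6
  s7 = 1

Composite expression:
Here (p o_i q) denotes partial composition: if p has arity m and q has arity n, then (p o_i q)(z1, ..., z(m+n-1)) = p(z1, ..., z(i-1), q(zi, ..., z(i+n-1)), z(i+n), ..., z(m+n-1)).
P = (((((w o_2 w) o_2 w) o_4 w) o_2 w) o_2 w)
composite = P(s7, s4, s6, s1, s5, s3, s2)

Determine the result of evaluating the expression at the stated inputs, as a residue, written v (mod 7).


4 (mod 7)

(s4 ⊕ s6) = 5
((s4 ⊕ s6) ⊕ s1) = 2
(((s4 ⊕ s6) ⊕ s1) ⊕ s5) = 1
(s3 ⊕ s2) = 2
((((s4 ⊕ s6) ⊕ s1) ⊕ s5) ⊕ (s3 ⊕ s2)) = 3
(s7 ⊕ ((((s4 ⊕ s6) ⊕ s1) ⊕ s5) ⊕ (s3 ⊕ s2))) = 4


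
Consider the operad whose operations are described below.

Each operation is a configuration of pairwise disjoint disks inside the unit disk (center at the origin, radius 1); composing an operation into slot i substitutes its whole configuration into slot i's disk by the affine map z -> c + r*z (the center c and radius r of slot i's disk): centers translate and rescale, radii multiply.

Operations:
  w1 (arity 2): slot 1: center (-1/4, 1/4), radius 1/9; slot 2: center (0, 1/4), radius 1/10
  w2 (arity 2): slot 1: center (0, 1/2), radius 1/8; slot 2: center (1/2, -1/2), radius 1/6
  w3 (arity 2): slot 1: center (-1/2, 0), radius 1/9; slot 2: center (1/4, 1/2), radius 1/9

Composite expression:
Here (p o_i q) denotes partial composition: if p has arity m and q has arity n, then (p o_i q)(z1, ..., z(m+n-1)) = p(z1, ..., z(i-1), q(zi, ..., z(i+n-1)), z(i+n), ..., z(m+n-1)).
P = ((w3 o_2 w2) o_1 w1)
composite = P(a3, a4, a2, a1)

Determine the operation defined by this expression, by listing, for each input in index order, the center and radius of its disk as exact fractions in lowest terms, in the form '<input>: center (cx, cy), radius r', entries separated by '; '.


a1: center (11/36, 4/9), radius 1/54; a2: center (1/4, 5/9), radius 1/72; a3: center (-19/36, 1/36), radius 1/81; a4: center (-1/2, 1/36), radius 1/90


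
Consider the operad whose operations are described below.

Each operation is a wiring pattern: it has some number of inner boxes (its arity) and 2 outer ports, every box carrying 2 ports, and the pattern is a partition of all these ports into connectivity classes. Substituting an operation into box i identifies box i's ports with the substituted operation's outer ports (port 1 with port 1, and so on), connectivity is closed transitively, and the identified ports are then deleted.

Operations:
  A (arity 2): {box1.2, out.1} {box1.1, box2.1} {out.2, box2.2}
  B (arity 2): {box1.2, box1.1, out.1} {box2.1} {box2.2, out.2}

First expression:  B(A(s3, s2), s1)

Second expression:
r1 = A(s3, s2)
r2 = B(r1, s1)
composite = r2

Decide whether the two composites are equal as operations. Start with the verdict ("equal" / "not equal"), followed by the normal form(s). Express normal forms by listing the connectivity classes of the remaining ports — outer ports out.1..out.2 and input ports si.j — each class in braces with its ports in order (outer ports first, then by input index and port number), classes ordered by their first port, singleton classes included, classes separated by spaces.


equal: each reduces to {out.1, s2.2, s3.2} {out.2, s1.2} {s1.1} {s2.1, s3.1}


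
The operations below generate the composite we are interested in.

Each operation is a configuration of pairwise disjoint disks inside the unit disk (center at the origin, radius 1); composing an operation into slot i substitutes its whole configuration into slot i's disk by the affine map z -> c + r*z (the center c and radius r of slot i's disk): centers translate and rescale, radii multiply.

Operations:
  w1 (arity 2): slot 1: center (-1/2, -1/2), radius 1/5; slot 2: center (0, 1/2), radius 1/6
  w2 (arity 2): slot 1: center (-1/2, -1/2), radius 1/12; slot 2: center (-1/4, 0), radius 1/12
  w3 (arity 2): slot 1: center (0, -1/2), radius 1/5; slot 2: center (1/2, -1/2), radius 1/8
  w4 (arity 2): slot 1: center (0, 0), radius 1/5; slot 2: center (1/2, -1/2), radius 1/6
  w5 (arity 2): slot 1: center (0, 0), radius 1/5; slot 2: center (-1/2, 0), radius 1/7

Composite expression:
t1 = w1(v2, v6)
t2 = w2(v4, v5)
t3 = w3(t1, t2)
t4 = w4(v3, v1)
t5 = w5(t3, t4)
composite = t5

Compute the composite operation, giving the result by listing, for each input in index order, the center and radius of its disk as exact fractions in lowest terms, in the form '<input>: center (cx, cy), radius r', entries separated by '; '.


v1: center (-3/7, -1/14), radius 1/42; v2: center (-1/50, -3/25), radius 1/125; v3: center (-1/2, 0), radius 1/35; v4: center (7/80, -9/80), radius 1/480; v5: center (3/32, -1/10), radius 1/480; v6: center (0, -2/25), radius 1/150


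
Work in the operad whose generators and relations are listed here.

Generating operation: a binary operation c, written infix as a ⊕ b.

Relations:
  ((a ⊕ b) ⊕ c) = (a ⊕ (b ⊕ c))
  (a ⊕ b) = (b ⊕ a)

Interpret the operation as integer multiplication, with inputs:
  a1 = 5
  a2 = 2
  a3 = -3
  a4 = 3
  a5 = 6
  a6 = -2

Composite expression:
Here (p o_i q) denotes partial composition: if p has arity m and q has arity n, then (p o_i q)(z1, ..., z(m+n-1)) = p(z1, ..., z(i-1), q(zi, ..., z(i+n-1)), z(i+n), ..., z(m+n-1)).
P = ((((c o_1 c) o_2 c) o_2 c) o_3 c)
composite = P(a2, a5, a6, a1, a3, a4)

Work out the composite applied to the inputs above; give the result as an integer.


1080

(a6 ⊕ a1) = -10
(a5 ⊕ (a6 ⊕ a1)) = -60
((a5 ⊕ (a6 ⊕ a1)) ⊕ a3) = 180
(a2 ⊕ ((a5 ⊕ (a6 ⊕ a1)) ⊕ a3)) = 360
((a2 ⊕ ((a5 ⊕ (a6 ⊕ a1)) ⊕ a3)) ⊕ a4) = 1080


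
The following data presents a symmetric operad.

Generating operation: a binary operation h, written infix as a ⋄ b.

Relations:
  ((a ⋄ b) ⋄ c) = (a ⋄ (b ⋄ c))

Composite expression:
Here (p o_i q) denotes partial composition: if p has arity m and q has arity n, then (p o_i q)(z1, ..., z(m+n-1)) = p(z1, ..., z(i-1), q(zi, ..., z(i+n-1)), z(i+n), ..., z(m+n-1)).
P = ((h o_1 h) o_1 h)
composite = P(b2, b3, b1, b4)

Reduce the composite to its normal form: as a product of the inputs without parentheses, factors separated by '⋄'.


b2 ⋄ b3 ⋄ b1 ⋄ b4

The h-tree's shape is irrelevant; the b-reading-order decides.
(b2 ⋄ b3) collapses to b2 ⋄ b3
((b2 ⋄ b3) ⋄ b1) collapses to b2 ⋄ b3 ⋄ b1
(((b2 ⋄ b3) ⋄ b1) ⋄ b4) collapses to b2 ⋄ b3 ⋄ b1 ⋄ b4


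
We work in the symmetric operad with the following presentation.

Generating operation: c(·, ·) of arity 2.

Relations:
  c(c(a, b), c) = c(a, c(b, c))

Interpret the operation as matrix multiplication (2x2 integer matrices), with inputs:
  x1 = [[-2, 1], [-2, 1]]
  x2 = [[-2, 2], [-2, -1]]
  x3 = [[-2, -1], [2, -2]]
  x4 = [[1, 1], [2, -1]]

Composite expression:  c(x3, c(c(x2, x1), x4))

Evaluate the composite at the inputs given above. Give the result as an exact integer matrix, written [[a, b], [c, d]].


c(x2, x1) = [[0, 0], [6, -3]]
c(c(x2, x1), x4) = [[0, 0], [0, 9]]
c(x3, c(c(x2, x1), x4)) = [[0, -9], [0, -18]]

[[0, -9], [0, -18]]


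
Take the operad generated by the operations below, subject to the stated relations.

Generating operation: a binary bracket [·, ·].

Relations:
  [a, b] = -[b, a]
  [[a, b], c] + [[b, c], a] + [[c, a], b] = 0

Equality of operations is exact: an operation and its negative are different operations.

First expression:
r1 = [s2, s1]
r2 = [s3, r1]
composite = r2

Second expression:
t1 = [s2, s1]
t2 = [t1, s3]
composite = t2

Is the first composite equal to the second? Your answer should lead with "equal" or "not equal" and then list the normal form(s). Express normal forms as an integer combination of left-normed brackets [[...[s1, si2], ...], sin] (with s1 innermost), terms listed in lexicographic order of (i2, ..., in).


not equal; the first gives [[s1, s2], s3] and the second -[[s1, s2], s3]

The first composite normalizes to [[s1, s2], s3]
The second composite normalizes to -[[s1, s2], s3]
They disagree, so not equal.


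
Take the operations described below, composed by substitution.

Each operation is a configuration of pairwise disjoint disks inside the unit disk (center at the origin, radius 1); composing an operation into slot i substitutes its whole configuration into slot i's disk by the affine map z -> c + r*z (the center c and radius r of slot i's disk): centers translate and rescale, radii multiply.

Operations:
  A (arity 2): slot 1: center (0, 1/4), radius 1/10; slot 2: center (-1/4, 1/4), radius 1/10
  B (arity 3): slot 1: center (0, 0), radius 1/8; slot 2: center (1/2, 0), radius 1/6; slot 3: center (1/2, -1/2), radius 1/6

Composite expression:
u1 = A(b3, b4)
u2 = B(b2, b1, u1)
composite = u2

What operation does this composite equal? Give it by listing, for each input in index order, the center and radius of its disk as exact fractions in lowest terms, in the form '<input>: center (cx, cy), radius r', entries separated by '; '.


b1: center (1/2, 0), radius 1/6; b2: center (0, 0), radius 1/8; b3: center (1/2, -11/24), radius 1/60; b4: center (11/24, -11/24), radius 1/60

Below B, radii multiply path by path; the b-disk centers shift.
tracing b2 down its 1-map path: center (0, 0), radius 1/8
tracing b1 down its 1-map path: center (1/2, 0), radius 1/6
tracing b3 down its 2-map path: center (1/2, -11/24), radius 1/60
tracing b4 down its 2-map path: center (11/24, -11/24), radius 1/60


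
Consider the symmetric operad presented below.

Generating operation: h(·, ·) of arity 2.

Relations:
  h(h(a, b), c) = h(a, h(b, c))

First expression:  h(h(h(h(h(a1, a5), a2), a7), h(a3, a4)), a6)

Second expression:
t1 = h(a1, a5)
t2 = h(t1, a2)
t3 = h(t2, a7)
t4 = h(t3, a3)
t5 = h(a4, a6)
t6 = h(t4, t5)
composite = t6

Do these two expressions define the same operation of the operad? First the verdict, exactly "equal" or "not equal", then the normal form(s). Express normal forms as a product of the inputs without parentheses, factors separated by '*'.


The first expression reduces to a1 * a5 * a2 * a7 * a3 * a4 * a6
The second expression reduces to a1 * a5 * a2 * a7 * a3 * a4 * a6
Same normal form: equal.

equal; the common form is a1 * a5 * a2 * a7 * a3 * a4 * a6


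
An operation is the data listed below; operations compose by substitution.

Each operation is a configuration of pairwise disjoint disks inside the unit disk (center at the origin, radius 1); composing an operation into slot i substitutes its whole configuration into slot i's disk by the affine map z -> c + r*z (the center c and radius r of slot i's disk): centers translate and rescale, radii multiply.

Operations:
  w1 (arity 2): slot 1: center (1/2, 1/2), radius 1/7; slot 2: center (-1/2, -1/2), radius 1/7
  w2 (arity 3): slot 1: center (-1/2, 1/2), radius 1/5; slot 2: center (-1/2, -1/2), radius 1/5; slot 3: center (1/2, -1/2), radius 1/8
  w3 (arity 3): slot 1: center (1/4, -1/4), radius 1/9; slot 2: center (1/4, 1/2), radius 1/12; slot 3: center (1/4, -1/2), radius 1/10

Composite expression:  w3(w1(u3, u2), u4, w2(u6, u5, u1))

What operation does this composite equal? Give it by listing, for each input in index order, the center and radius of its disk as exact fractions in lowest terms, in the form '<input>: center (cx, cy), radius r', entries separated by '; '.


u1: center (3/10, -11/20), radius 1/80; u2: center (7/36, -11/36), radius 1/63; u3: center (11/36, -7/36), radius 1/63; u4: center (1/4, 1/2), radius 1/12; u5: center (1/5, -11/20), radius 1/50; u6: center (1/5, -9/20), radius 1/50

Only the slot chain above each u matters under w3; compose those maps.
tracing u3 down its 2-map path: center (11/36, -7/36), radius 1/63
tracing u2 down its 2-map path: center (7/36, -11/36), radius 1/63
tracing u4 down its 1-map path: center (1/4, 1/2), radius 1/12
tracing u6 down its 2-map path: center (1/5, -9/20), radius 1/50
tracing u5 down its 2-map path: center (1/5, -11/20), radius 1/50
tracing u1 down its 2-map path: center (3/10, -11/20), radius 1/80


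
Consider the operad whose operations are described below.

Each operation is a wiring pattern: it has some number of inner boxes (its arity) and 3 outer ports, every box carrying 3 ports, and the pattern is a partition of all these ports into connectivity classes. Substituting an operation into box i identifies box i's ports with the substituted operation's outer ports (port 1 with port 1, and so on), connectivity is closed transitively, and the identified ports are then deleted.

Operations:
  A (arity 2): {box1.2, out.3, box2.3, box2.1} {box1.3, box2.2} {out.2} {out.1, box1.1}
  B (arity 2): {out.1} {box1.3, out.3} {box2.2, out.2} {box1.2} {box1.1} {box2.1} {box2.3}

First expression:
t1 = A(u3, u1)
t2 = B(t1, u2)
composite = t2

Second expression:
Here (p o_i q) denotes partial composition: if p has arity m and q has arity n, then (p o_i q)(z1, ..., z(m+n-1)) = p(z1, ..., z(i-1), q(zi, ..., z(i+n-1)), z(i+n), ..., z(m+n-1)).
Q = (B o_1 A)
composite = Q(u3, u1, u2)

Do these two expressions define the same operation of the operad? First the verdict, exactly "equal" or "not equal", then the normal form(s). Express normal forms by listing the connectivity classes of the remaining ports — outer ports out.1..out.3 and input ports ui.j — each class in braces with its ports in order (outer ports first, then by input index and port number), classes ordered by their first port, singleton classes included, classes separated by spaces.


Reducing the first expression gives {out.1} {out.2, u2.2} {out.3, u1.1, u1.3, u3.2} {u1.2, u3.3} {u2.1} {u2.3} {u3.1}
Reducing the second expression gives {out.1} {out.2, u2.2} {out.3, u1.1, u1.3, u3.2} {u1.2, u3.3} {u2.1} {u2.3} {u3.1}
Same normal form: equal.

equal; both compose to {out.1} {out.2, u2.2} {out.3, u1.1, u1.3, u3.2} {u1.2, u3.3} {u2.1} {u2.3} {u3.1}


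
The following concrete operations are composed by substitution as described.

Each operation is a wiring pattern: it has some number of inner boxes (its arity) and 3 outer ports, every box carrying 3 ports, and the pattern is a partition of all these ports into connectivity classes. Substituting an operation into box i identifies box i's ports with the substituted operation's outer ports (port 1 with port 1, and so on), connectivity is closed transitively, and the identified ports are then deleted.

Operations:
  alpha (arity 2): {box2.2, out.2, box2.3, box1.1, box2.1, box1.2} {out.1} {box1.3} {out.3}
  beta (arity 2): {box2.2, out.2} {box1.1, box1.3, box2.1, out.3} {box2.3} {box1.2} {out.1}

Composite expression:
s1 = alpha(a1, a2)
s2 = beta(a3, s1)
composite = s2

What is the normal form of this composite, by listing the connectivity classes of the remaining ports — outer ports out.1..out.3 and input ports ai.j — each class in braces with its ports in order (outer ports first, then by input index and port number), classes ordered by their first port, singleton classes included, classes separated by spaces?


{out.1} {out.2, a1.1, a1.2, a2.1, a2.2, a2.3} {out.3, a3.1, a3.3} {a1.3} {a3.2}

After gluing at beta, chains via deleted ports link the a-ports.
through alpha, on inputs (a1, a2): {out.1} {out.2, a1.1, a1.2, a2.1, a2.2, a2.3} {out.3} {a1.3} (out.j = stage outer ports)
through beta, on inputs (a3, a1, a2): {out.1} {out.2, a1.1, a1.2, a2.1, a2.2, a2.3} {out.3, a3.1, a3.3} {a1.3} {a3.2} (out.j = stage outer ports)


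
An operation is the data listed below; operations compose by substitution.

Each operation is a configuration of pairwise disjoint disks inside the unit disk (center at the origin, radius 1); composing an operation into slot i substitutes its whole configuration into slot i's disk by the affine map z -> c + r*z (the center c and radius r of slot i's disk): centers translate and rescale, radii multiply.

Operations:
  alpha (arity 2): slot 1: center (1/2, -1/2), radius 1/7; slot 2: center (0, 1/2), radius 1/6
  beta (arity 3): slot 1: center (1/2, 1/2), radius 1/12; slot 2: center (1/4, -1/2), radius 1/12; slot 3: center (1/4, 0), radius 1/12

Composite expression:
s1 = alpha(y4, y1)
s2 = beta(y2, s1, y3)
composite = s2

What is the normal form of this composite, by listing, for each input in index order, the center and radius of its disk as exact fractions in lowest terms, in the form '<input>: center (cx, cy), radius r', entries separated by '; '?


y1: center (1/4, -11/24), radius 1/72; y2: center (1/2, 1/2), radius 1/12; y3: center (1/4, 0), radius 1/12; y4: center (7/24, -13/24), radius 1/84

Follow each y-input down from beta: c' goes to c + r*c', radius to r*r'.
y2 passes through 1 substitution, ending at center (1/2, 1/2), radius 1/12
y4 passes through 2 substitutions, ending at center (7/24, -13/24), radius 1/84
y1 passes through 2 substitutions, ending at center (1/4, -11/24), radius 1/72
y3 passes through 1 substitution, ending at center (1/4, 0), radius 1/12


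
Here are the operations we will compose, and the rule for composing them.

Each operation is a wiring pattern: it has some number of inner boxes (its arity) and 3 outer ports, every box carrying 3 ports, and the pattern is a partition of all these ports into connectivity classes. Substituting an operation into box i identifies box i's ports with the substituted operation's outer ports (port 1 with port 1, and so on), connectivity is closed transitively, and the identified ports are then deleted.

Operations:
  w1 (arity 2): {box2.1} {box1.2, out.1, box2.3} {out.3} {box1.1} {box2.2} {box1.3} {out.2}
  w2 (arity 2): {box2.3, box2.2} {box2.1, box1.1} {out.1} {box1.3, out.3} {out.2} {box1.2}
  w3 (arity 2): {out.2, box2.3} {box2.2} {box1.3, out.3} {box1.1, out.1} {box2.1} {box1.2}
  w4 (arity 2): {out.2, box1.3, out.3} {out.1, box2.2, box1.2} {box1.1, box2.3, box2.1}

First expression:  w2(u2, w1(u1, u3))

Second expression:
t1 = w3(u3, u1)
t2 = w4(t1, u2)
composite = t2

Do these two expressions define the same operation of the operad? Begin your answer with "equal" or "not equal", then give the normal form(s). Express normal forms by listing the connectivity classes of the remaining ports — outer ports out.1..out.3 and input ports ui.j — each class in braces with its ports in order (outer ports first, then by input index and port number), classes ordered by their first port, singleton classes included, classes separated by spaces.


not equal; first: {out.1} {out.2} {out.3, u2.3} {u1.1} {u1.2, u2.1, u3.3} {u1.3} {u2.2} {u3.1} {u3.2}; second: {out.1, u1.3, u2.2} {out.2, out.3, u3.3} {u1.1} {u1.2} {u2.1, u2.3, u3.1} {u3.2}

The first expression, normalized: {out.1} {out.2} {out.3, u2.3} {u1.1} {u1.2, u2.1, u3.3} {u1.3} {u2.2} {u3.1} {u3.2}
The second expression, normalized: {out.1, u1.3, u2.2} {out.2, out.3, u3.3} {u1.1} {u1.2} {u2.1, u2.3, u3.1} {u3.2}
Different reductions; not equal.


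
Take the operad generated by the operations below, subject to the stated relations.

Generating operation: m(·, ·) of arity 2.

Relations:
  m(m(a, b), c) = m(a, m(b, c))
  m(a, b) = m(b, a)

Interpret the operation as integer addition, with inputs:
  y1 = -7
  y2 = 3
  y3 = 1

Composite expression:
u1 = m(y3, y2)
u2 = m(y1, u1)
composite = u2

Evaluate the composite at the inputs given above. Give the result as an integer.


-3


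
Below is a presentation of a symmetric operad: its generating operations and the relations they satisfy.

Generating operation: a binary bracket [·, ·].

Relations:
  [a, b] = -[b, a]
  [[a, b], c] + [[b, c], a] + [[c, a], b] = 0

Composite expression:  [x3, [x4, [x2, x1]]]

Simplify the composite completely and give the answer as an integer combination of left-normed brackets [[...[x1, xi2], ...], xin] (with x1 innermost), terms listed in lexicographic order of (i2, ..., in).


-[[[x1, x2], x4], x3]

In the tensor algebra, words opening x1 carry the x1-anchored form.
Composite bracket: [x3, [x4, [x2, x1]]]
Each bracket splits as ab - ba, giving 8 signed words (2^3 = 8).
Only words starting with x1 matter:
  word x1x2x4x3 has sign -1, contributing -[[[x1, x2], x4], x3]


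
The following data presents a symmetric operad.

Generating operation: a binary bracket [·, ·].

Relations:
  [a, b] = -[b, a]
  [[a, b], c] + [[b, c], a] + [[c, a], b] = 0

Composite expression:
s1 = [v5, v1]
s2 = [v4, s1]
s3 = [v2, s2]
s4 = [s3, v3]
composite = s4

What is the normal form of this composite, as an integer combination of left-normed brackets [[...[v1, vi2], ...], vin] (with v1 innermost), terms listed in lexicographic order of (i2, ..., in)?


Antisymmetry and Jacobi reduce to v1-anchored left-normed brackets.
Composite bracket: [[v2, [v4, [v5, v1]]], v3]
Under [a, b] = ab - ba we get 16 signed associative words (2^4 = 16).
The v1-initial words carry the normal form:
  the word v1v5v4v2v3 carries sign -1 and contributes -[[[[v1, v5], v4], v2], v3]

-[[[[v1, v5], v4], v2], v3]


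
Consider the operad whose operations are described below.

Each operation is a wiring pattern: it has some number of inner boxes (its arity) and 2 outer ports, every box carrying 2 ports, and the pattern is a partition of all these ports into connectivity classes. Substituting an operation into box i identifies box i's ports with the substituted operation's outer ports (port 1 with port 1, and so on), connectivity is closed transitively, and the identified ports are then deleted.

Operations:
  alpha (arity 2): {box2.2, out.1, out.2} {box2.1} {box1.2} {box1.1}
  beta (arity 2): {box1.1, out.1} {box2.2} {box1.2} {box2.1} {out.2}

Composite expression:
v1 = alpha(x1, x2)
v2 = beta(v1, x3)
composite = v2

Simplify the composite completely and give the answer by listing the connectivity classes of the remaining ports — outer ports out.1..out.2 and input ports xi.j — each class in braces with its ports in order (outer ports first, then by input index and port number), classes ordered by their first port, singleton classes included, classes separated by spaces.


{out.1, x2.2} {out.2} {x1.1} {x1.2} {x2.1} {x3.1} {x3.2}

After gluing at beta, chains via deleted ports link the x-ports.
alpha over (x1, x2) gives {out.1, out.2, x2.2} {x1.1} {x1.2} {x2.1}, out.j being that stage's outer ports
beta over (x1, x2, x3) gives {out.1, x2.2} {out.2} {x1.1} {x1.2} {x2.1} {x3.1} {x3.2}, out.j being that stage's outer ports


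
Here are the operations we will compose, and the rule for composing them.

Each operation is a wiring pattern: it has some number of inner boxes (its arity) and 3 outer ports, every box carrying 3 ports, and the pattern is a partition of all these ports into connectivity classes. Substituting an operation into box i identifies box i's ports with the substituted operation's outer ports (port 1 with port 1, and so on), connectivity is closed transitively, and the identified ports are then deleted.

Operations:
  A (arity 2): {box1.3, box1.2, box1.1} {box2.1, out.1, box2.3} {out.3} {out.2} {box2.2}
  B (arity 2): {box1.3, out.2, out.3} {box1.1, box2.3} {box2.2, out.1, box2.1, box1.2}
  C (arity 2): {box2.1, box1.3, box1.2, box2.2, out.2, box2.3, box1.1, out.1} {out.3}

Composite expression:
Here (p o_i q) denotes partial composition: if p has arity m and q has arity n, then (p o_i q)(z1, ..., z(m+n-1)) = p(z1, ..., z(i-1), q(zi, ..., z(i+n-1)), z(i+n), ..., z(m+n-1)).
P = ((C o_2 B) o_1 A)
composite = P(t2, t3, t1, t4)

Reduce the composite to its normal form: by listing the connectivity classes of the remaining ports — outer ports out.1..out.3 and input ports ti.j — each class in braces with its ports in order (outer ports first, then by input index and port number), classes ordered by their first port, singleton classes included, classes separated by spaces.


{out.1, out.2, t1.2, t1.3, t3.1, t3.3, t4.1, t4.2} {out.3} {t1.1, t4.3} {t2.1, t2.2, t2.3} {t3.2}

Connectivity passes through glued C-boundaries; trace each wire chain.
through A, on inputs (t2, t3): {out.1, t3.1, t3.3} {out.2} {out.3} {t2.1, t2.2, t2.3} {t3.2} (out.j = stage outer ports)
through B, on inputs (t1, t4): {out.1, t1.2, t4.1, t4.2} {out.2, out.3, t1.3} {t1.1, t4.3} (out.j = stage outer ports)
through C, on inputs (t2, t3, t1, t4): {out.1, out.2, t1.2, t1.3, t3.1, t3.3, t4.1, t4.2} {out.3} {t1.1, t4.3} {t2.1, t2.2, t2.3} {t3.2} (out.j = stage outer ports)


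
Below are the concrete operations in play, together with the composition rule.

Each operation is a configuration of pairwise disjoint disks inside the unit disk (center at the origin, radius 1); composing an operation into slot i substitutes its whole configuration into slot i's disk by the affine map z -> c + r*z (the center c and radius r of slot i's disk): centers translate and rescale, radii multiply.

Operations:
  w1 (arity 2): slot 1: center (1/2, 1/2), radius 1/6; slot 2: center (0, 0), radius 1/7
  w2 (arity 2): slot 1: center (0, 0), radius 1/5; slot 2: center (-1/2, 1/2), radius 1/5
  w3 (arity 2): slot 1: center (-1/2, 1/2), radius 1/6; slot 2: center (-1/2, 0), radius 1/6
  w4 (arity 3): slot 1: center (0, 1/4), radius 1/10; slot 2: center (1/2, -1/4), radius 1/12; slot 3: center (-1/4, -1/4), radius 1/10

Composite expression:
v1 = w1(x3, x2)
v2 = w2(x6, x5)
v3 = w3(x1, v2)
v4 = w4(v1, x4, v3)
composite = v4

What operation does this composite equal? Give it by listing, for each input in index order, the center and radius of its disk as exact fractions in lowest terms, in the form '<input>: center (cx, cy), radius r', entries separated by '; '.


x1: center (-3/10, -1/5), radius 1/60; x2: center (0, 1/4), radius 1/70; x3: center (1/20, 3/10), radius 1/60; x4: center (1/2, -1/4), radius 1/12; x5: center (-37/120, -29/120), radius 1/300; x6: center (-3/10, -1/4), radius 1/300

Nesting under w4 composes maps z -> c + r*z down each x-path.
input x3: applying the 2 nested substitutions gives center (1/20, 3/10), radius 1/60
input x2: applying the 2 nested substitutions gives center (0, 1/4), radius 1/70
input x4: applying the 1 nested substitution gives center (1/2, -1/4), radius 1/12
input x1: applying the 2 nested substitutions gives center (-3/10, -1/5), radius 1/60
input x6: applying the 3 nested substitutions gives center (-3/10, -1/4), radius 1/300
input x5: applying the 3 nested substitutions gives center (-37/120, -29/120), radius 1/300


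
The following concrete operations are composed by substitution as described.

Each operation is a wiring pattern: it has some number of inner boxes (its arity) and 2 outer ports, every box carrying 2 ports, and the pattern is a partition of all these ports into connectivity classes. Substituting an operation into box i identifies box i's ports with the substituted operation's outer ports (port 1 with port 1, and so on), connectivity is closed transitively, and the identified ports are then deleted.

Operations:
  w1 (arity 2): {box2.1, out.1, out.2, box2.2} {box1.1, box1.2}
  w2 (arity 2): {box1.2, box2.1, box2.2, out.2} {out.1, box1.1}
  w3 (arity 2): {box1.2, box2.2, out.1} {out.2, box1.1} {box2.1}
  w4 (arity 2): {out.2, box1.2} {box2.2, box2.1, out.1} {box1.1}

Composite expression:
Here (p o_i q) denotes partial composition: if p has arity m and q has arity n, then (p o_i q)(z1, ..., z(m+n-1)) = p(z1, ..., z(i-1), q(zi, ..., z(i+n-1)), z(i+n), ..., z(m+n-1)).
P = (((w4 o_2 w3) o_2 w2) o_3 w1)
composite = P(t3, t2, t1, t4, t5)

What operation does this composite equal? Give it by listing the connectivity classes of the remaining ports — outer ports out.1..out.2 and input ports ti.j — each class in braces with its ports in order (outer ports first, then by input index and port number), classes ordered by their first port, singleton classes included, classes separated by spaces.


{out.1, t2.1, t2.2, t4.1, t4.2, t5.2} {out.2, t3.2} {t1.1, t1.2} {t3.1} {t5.1}

Reachability decides: close wires over w4-identified ports.
through w1, on inputs (t1, t4): {out.1, out.2, t4.1, t4.2} {t1.1, t1.2} (out.j = stage outer ports)
through w2, on inputs (t2, t1, t4): {out.1, t2.1} {out.2, t2.2, t4.1, t4.2} {t1.1, t1.2} (out.j = stage outer ports)
through w3, on inputs (t2, t1, t4, t5): {out.1, t2.2, t4.1, t4.2, t5.2} {out.2, t2.1} {t1.1, t1.2} {t5.1} (out.j = stage outer ports)
through w4, on inputs (t3, t2, t1, t4, t5): {out.1, t2.1, t2.2, t4.1, t4.2, t5.2} {out.2, t3.2} {t1.1, t1.2} {t3.1} {t5.1} (out.j = stage outer ports)


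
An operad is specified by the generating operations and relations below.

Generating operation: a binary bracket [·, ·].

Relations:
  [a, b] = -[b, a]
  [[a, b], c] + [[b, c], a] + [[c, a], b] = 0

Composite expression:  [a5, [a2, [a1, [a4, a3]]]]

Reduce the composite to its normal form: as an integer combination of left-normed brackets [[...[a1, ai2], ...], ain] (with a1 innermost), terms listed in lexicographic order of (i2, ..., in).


-[[[[a1, a3], a4], a2], a5] + [[[[a1, a4], a3], a2], a5]

Expand each bracket as ab - ba; the a1-initial words give the coefficients.
Composite bracket: [a5, [a2, [a1, [a4, a3]]]]
The bracket unfolds into 16 signed words via [a, b] = ab - ba (2^4 = 16).
The a1-initial words carry the normal form:
  the word a1a3a4a2a5 carries sign -1 and contributes -[[[[a1, a3], a4], a2], a5]
  the word a1a4a3a2a5 carries sign +1 and contributes +[[[[a1, a4], a3], a2], a5]


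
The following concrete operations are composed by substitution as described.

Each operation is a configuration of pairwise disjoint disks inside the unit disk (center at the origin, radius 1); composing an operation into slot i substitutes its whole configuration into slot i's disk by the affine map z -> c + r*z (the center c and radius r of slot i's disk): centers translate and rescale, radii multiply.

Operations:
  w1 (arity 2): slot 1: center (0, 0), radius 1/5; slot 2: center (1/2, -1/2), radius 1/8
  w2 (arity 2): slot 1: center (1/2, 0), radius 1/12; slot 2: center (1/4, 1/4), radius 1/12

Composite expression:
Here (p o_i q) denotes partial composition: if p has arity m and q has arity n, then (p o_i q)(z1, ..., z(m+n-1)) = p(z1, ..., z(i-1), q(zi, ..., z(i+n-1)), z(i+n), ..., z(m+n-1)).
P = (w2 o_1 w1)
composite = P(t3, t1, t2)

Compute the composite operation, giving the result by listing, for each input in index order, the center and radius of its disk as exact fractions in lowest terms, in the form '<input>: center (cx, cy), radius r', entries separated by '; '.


Each t-disk chains the slot maps above it in w2; radii multiply.
input t3: applying the 2 nested substitutions gives center (1/2, 0), radius 1/60
input t1: applying the 2 nested substitutions gives center (13/24, -1/24), radius 1/96
input t2: applying the 1 nested substitution gives center (1/4, 1/4), radius 1/12

t1: center (13/24, -1/24), radius 1/96; t2: center (1/4, 1/4), radius 1/12; t3: center (1/2, 0), radius 1/60


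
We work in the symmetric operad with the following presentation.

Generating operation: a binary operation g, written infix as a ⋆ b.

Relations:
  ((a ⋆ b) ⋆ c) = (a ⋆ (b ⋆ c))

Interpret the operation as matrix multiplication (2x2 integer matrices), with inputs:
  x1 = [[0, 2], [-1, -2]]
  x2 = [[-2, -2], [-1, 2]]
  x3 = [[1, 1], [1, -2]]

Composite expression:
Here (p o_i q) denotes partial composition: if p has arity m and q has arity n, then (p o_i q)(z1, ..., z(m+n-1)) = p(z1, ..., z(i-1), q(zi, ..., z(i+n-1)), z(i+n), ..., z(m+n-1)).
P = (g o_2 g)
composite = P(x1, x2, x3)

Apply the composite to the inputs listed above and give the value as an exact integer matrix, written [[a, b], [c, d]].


(x2 ⋆ x3) = [[-4, 2], [1, -5]]
(x1 ⋆ (x2 ⋆ x3)) = [[2, -10], [2, 8]]

[[2, -10], [2, 8]]


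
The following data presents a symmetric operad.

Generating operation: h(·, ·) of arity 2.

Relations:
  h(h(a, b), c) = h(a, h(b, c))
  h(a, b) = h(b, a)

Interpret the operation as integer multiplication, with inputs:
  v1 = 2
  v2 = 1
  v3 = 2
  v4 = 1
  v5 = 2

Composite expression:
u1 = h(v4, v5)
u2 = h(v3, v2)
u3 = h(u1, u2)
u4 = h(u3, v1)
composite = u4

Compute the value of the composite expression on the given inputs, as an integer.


8

h(v4, v5) = 2
h(v3, v2) = 2
h(h(v4, v5), h(v3, v2)) = 4
h(h(h(v4, v5), h(v3, v2)), v1) = 8


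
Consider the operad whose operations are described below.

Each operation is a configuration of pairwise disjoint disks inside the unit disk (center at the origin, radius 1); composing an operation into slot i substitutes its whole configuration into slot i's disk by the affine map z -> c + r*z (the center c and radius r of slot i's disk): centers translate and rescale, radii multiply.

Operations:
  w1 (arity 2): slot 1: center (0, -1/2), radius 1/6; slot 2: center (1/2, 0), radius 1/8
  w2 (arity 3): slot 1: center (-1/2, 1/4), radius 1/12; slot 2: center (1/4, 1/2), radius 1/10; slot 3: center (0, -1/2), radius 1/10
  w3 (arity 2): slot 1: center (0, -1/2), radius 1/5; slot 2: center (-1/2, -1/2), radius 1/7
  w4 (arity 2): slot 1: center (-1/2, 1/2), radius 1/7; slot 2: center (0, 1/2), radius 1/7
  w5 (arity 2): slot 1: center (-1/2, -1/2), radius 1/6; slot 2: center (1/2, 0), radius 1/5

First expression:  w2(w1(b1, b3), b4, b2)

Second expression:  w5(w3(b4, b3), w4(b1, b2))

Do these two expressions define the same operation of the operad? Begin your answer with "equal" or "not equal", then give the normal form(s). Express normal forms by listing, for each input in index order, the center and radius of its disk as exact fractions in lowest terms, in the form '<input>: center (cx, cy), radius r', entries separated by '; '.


The first expression reduces to b1: center (-1/2, 5/24), radius 1/72; b2: center (0, -1/2), radius 1/10; b3: center (-11/24, 1/4), radius 1/96; b4: center (1/4, 1/2), radius 1/10
The second expression reduces to b1: center (2/5, 1/10), radius 1/35; b2: center (1/2, 1/10), radius 1/35; b3: center (-7/12, -7/12), radius 1/42; b4: center (-1/2, -7/12), radius 1/30
The normal forms differ: not equal.

not equal: they reduce to b1: center (-1/2, 5/24), radius 1/72; b2: center (0, -1/2), radius 1/10; b3: center (-11/24, 1/4), radius 1/96; b4: center (1/4, 1/2), radius 1/10 and b1: center (2/5, 1/10), radius 1/35; b2: center (1/2, 1/10), radius 1/35; b3: center (-7/12, -7/12), radius 1/42; b4: center (-1/2, -7/12), radius 1/30


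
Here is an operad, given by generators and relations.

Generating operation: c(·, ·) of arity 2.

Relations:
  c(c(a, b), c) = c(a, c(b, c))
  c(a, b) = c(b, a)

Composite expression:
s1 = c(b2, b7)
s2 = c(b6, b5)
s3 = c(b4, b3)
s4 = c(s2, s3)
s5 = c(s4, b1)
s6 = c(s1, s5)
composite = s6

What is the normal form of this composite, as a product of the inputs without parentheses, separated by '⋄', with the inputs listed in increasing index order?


Key point: c commutes, so take the b-inputs in any fixed order.
c(b2, b7) collapses to b2 ⋄ b7
c(b6, b5) collapses to b6 ⋄ b5
c(b4, b3) collapses to b4 ⋄ b3
c(c(b6, b5), c(b4, b3)) collapses to b6 ⋄ b5 ⋄ b4 ⋄ b3
c(c(c(b6, b5), c(b4, b3)), b1) collapses to b6 ⋄ b5 ⋄ b4 ⋄ b3 ⋄ b1
c(c(b2, b7), c(c(c(b6, b5), c(b4, b3)), b1)) collapses to b2 ⋄ b7 ⋄ b6 ⋄ b5 ⋄ b4 ⋄ b3 ⋄ b1
reordering the factors by index: b1 ⋄ b2 ⋄ b3 ⋄ b4 ⋄ b5 ⋄ b6 ⋄ b7

b1 ⋄ b2 ⋄ b3 ⋄ b4 ⋄ b5 ⋄ b6 ⋄ b7
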